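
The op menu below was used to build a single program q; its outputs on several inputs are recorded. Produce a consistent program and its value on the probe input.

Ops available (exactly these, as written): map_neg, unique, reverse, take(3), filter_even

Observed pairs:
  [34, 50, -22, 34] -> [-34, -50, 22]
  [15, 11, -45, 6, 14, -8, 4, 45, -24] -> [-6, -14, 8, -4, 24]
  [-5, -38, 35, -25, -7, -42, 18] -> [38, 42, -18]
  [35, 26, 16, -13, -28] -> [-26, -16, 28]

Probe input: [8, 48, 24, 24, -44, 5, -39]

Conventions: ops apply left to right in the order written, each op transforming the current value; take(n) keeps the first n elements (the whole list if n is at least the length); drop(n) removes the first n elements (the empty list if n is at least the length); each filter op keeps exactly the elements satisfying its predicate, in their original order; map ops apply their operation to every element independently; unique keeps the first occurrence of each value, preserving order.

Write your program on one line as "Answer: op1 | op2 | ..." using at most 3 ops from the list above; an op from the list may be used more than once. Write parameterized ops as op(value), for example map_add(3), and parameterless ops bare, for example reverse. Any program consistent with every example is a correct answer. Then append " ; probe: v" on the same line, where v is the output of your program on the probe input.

unique | map_neg | filter_even ; probe: [-8, -48, -24, 44]

Check, running the answer program on each example:
  [34, 50, -22, 34] -> [34, 50, -22] -> [-34, -50, 22] -> [-34, -50, 22]
  [15, 11, -45, 6, 14, -8, 4, 45, -24] -> [15, 11, -45, 6, 14, -8, 4, 45, -24] -> [-15, -11, 45, -6, -14, 8, -4, -45, 24] -> [-6, -14, 8, -4, 24]
  [-5, -38, 35, -25, -7, -42, 18] -> [-5, -38, 35, -25, -7, -42, 18] -> [5, 38, -35, 25, 7, 42, -18] -> [38, 42, -18]
  [35, 26, 16, -13, -28] -> [35, 26, 16, -13, -28] -> [-35, -26, -16, 13, 28] -> [-26, -16, 28]
  probe: [8, 48, 24, 24, -44, 5, -39] -> [8, 48, 24, -44, 5, -39] -> [-8, -48, -24, 44, -5, 39] -> [-8, -48, -24, 44]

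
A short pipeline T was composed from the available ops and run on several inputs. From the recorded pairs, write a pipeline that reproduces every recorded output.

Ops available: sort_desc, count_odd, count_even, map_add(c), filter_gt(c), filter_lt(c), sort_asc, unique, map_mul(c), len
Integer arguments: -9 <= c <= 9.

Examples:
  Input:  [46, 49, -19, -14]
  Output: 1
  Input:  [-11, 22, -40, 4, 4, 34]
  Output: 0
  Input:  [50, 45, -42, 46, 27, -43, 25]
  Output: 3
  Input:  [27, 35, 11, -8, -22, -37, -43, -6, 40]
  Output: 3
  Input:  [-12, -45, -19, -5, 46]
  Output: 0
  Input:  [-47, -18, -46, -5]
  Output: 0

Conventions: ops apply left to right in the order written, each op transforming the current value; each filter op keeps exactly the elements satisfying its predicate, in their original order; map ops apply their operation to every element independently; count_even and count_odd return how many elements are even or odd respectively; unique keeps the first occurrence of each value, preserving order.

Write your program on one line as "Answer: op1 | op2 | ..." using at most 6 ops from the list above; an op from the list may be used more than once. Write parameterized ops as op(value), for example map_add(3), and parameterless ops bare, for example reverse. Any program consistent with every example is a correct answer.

filter_gt(0) | map_add(2) | unique | map_mul(-9) | sort_asc | count_odd

Check, running the answer program on each example:
  [46, 49, -19, -14] -> [46, 49] -> [48, 51] -> [48, 51] -> [-432, -459] -> [-459, -432] -> 1
  [-11, 22, -40, 4, 4, 34] -> [22, 4, 4, 34] -> [24, 6, 6, 36] -> [24, 6, 36] -> [-216, -54, -324] -> [-324, -216, -54] -> 0
  [50, 45, -42, 46, 27, -43, 25] -> [50, 45, 46, 27, 25] -> [52, 47, 48, 29, 27] -> [52, 47, 48, 29, 27] -> [-468, -423, -432, -261, -243] -> [-468, -432, -423, -261, -243] -> 3
  [27, 35, 11, -8, -22, -37, -43, -6, 40] -> [27, 35, 11, 40] -> [29, 37, 13, 42] -> [29, 37, 13, 42] -> [-261, -333, -117, -378] -> [-378, -333, -261, -117] -> 3
  [-12, -45, -19, -5, 46] -> [46] -> [48] -> [48] -> [-432] -> [-432] -> 0
  [-47, -18, -46, -5] -> [] -> [] -> [] -> [] -> [] -> 0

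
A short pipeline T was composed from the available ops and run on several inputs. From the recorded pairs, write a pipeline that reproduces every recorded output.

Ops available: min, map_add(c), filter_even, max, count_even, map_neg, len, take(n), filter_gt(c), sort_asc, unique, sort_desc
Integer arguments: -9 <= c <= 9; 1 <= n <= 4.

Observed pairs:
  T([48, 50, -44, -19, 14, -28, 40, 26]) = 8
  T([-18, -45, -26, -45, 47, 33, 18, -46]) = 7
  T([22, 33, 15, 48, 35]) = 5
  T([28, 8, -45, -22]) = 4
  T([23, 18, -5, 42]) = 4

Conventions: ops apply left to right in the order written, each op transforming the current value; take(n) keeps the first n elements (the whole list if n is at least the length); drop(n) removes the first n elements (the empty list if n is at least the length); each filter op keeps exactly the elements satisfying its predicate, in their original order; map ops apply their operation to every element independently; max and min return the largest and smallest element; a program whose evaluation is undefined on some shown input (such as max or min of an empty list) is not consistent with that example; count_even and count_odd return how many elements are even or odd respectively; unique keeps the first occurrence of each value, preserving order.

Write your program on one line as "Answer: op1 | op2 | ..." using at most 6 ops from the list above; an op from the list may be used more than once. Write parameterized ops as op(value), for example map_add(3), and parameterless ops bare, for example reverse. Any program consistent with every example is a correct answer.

map_add(-4) | sort_desc | map_neg | unique | map_neg | len

Check, running the answer program on each example:
  [48, 50, -44, -19, 14, -28, 40, 26] -> [44, 46, -48, -23, 10, -32, 36, 22] -> [46, 44, 36, 22, 10, -23, -32, -48] -> [-46, -44, -36, -22, -10, 23, 32, 48] -> [-46, -44, -36, -22, -10, 23, 32, 48] -> [46, 44, 36, 22, 10, -23, -32, -48] -> 8
  [-18, -45, -26, -45, 47, 33, 18, -46] -> [-22, -49, -30, -49, 43, 29, 14, -50] -> [43, 29, 14, -22, -30, -49, -49, -50] -> [-43, -29, -14, 22, 30, 49, 49, 50] -> [-43, -29, -14, 22, 30, 49, 50] -> [43, 29, 14, -22, -30, -49, -50] -> 7
  [22, 33, 15, 48, 35] -> [18, 29, 11, 44, 31] -> [44, 31, 29, 18, 11] -> [-44, -31, -29, -18, -11] -> [-44, -31, -29, -18, -11] -> [44, 31, 29, 18, 11] -> 5
  [28, 8, -45, -22] -> [24, 4, -49, -26] -> [24, 4, -26, -49] -> [-24, -4, 26, 49] -> [-24, -4, 26, 49] -> [24, 4, -26, -49] -> 4
  [23, 18, -5, 42] -> [19, 14, -9, 38] -> [38, 19, 14, -9] -> [-38, -19, -14, 9] -> [-38, -19, -14, 9] -> [38, 19, 14, -9] -> 4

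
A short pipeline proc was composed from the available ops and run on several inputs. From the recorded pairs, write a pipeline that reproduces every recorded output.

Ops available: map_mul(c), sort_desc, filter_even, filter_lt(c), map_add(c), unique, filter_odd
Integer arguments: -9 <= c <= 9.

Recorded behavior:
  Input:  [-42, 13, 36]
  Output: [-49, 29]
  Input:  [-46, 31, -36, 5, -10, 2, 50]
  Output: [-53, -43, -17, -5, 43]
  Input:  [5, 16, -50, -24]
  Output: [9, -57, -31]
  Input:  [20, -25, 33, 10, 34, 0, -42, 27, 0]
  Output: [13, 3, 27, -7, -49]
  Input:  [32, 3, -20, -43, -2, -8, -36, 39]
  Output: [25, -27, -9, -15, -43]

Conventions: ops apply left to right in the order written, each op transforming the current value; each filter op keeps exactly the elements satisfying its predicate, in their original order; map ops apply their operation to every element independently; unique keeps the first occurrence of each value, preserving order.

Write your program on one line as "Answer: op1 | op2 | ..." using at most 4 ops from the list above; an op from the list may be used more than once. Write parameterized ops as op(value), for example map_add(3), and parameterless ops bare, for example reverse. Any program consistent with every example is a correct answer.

filter_even | map_add(-2) | unique | map_add(-5)

Check, running the answer program on each example:
  [-42, 13, 36] -> [-42, 36] -> [-44, 34] -> [-44, 34] -> [-49, 29]
  [-46, 31, -36, 5, -10, 2, 50] -> [-46, -36, -10, 2, 50] -> [-48, -38, -12, 0, 48] -> [-48, -38, -12, 0, 48] -> [-53, -43, -17, -5, 43]
  [5, 16, -50, -24] -> [16, -50, -24] -> [14, -52, -26] -> [14, -52, -26] -> [9, -57, -31]
  [20, -25, 33, 10, 34, 0, -42, 27, 0] -> [20, 10, 34, 0, -42, 0] -> [18, 8, 32, -2, -44, -2] -> [18, 8, 32, -2, -44] -> [13, 3, 27, -7, -49]
  [32, 3, -20, -43, -2, -8, -36, 39] -> [32, -20, -2, -8, -36] -> [30, -22, -4, -10, -38] -> [30, -22, -4, -10, -38] -> [25, -27, -9, -15, -43]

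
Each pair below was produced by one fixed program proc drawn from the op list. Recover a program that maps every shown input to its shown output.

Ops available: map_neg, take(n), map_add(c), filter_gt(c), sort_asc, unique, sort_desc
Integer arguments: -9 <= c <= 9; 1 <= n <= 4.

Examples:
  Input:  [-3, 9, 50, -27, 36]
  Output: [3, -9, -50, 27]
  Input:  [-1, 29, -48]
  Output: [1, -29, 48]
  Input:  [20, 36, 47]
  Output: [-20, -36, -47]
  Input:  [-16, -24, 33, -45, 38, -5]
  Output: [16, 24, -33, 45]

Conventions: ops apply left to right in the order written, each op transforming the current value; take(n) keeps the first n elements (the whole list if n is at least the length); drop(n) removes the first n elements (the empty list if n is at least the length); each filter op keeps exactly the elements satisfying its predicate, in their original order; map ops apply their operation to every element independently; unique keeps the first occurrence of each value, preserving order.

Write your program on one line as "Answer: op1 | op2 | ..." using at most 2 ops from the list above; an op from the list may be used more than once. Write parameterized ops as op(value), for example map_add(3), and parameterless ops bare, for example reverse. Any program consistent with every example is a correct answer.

take(4) | map_neg

Check, running the answer program on each example:
  [-3, 9, 50, -27, 36] -> [-3, 9, 50, -27] -> [3, -9, -50, 27]
  [-1, 29, -48] -> [-1, 29, -48] -> [1, -29, 48]
  [20, 36, 47] -> [20, 36, 47] -> [-20, -36, -47]
  [-16, -24, 33, -45, 38, -5] -> [-16, -24, 33, -45] -> [16, 24, -33, 45]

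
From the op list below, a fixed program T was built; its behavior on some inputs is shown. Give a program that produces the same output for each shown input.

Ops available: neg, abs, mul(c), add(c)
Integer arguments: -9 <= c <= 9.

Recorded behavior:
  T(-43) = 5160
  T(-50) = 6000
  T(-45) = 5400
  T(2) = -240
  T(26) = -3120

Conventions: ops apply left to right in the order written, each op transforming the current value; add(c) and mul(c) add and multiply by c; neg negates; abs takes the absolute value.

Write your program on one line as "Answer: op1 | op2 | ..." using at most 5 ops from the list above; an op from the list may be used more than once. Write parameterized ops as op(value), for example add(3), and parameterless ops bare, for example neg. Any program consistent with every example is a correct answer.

mul(-5) | mul(4) | mul(-1) | mul(-6)

Check, running the answer program on each example:
  -43 -> 215 -> 860 -> -860 -> 5160
  -50 -> 250 -> 1000 -> -1000 -> 6000
  -45 -> 225 -> 900 -> -900 -> 5400
  2 -> -10 -> -40 -> 40 -> -240
  26 -> -130 -> -520 -> 520 -> -3120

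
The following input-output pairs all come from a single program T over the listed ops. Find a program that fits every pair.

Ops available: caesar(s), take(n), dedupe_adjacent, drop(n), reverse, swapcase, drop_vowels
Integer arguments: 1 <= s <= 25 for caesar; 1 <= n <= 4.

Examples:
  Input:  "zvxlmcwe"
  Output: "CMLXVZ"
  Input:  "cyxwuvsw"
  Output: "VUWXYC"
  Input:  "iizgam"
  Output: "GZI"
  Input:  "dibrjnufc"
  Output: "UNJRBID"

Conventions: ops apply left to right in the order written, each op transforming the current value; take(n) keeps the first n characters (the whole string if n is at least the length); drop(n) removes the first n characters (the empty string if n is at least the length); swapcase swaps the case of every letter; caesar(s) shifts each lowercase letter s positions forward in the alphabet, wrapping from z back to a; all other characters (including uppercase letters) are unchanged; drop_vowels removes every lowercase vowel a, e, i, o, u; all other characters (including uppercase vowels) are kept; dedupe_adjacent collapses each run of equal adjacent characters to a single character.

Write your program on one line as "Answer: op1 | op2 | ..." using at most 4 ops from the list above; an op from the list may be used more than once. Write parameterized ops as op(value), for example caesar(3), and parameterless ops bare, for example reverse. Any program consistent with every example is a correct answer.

reverse | dedupe_adjacent | drop(2) | swapcase

Check, running the answer program on each example:
  "zvxlmcwe" -> "ewcmlxvz" -> "ewcmlxvz" -> "cmlxvz" -> "CMLXVZ"
  "cyxwuvsw" -> "wsvuwxyc" -> "wsvuwxyc" -> "vuwxyc" -> "VUWXYC"
  "iizgam" -> "magzii" -> "magzi" -> "gzi" -> "GZI"
  "dibrjnufc" -> "cfunjrbid" -> "cfunjrbid" -> "unjrbid" -> "UNJRBID"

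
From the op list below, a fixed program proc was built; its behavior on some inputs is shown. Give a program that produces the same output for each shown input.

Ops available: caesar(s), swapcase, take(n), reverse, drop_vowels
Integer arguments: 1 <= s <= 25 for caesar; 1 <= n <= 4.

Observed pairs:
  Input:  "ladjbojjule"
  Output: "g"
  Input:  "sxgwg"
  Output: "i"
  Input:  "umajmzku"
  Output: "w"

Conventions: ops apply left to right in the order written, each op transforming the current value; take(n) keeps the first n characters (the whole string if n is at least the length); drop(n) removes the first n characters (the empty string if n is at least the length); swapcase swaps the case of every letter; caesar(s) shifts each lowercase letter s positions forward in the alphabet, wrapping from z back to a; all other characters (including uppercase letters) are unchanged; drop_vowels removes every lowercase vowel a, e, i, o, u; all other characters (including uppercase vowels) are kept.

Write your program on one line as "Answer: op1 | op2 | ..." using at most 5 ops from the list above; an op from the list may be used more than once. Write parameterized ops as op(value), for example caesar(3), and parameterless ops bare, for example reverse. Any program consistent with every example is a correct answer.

reverse | caesar(19) | caesar(23) | take(1) | caesar(12)

Check, running the answer program on each example:
  "ladjbojjule" -> "elujjobjdal" -> "xencchucwte" -> "ubkzzerztqb" -> "u" -> "g"
  "sxgwg" -> "gwgxs" -> "zpzql" -> "wmwni" -> "w" -> "i"
  "umajmzku" -> "ukzmjamu" -> "ndsfctfn" -> "kapczqck" -> "k" -> "w"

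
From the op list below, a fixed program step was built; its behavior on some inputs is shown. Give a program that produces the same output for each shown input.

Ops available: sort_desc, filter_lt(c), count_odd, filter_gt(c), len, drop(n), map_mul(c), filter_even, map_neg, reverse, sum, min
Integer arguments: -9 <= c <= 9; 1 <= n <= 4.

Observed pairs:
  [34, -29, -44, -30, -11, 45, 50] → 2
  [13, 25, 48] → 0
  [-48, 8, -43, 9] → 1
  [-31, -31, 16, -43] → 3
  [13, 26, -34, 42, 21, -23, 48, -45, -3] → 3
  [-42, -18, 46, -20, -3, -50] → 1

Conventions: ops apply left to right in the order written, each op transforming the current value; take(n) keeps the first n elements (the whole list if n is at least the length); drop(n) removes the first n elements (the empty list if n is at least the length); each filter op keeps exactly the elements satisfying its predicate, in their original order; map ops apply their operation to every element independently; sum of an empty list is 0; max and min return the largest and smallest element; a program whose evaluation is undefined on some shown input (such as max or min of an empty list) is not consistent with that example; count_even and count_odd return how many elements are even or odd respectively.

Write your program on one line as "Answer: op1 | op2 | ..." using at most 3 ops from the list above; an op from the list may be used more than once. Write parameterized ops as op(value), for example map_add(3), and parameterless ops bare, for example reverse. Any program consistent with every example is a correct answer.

sort_desc | filter_lt(2) | count_odd

Check, running the answer program on each example:
  [34, -29, -44, -30, -11, 45, 50] -> [50, 45, 34, -11, -29, -30, -44] -> [-11, -29, -30, -44] -> 2
  [13, 25, 48] -> [48, 25, 13] -> [] -> 0
  [-48, 8, -43, 9] -> [9, 8, -43, -48] -> [-43, -48] -> 1
  [-31, -31, 16, -43] -> [16, -31, -31, -43] -> [-31, -31, -43] -> 3
  [13, 26, -34, 42, 21, -23, 48, -45, -3] -> [48, 42, 26, 21, 13, -3, -23, -34, -45] -> [-3, -23, -34, -45] -> 3
  [-42, -18, 46, -20, -3, -50] -> [46, -3, -18, -20, -42, -50] -> [-3, -18, -20, -42, -50] -> 1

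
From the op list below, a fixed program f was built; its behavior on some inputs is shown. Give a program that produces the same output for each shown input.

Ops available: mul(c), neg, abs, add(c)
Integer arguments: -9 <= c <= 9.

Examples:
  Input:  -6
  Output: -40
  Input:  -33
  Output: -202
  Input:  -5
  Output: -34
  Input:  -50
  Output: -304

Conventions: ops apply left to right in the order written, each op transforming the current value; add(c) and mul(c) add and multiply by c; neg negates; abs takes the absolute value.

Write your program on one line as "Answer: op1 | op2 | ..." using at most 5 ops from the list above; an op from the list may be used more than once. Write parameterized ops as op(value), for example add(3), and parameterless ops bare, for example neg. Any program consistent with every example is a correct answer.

neg | mul(-6) | add(-8) | add(4)

Check, running the answer program on each example:
  -6 -> 6 -> -36 -> -44 -> -40
  -33 -> 33 -> -198 -> -206 -> -202
  -5 -> 5 -> -30 -> -38 -> -34
  -50 -> 50 -> -300 -> -308 -> -304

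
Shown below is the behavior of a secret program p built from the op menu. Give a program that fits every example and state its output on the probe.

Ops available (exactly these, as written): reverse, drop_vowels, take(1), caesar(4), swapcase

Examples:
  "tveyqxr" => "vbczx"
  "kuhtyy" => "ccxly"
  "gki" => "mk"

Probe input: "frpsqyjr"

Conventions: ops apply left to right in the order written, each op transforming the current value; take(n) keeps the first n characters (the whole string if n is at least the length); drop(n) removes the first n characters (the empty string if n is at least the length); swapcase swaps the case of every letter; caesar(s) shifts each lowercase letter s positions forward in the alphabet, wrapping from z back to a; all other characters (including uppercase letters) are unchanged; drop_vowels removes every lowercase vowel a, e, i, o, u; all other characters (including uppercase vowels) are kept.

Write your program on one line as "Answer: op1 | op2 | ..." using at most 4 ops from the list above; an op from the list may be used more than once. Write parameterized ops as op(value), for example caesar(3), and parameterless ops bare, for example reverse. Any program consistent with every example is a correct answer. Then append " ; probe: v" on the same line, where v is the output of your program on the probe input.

caesar(4) | drop_vowels | reverse ; probe: "vncwtvj"

Check, running the answer program on each example:
  "tveyqxr" -> "xzicubv" -> "xzcbv" -> "vbczx"
  "kuhtyy" -> "oylxcc" -> "ylxcc" -> "ccxly"
  "gki" -> "kom" -> "km" -> "mk"
  probe: "frpsqyjr" -> "jvtwucnv" -> "jvtwcnv" -> "vncwtvj"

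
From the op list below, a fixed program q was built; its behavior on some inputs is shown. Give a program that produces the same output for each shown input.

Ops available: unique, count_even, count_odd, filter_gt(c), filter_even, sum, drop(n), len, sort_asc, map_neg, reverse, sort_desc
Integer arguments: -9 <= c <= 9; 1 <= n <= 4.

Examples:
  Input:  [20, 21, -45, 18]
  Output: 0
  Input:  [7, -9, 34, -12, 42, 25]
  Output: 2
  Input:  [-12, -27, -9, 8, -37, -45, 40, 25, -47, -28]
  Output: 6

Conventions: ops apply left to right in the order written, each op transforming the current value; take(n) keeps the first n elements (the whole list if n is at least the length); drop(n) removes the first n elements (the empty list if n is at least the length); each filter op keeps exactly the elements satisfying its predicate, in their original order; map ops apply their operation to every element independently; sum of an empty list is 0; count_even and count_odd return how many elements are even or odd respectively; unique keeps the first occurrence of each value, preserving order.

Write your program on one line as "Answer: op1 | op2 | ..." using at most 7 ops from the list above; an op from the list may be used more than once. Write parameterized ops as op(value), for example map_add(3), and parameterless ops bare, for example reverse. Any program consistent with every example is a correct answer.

sort_desc | drop(2) | map_neg | reverse | drop(2) | len

Check, running the answer program on each example:
  [20, 21, -45, 18] -> [21, 20, 18, -45] -> [18, -45] -> [-18, 45] -> [45, -18] -> [] -> 0
  [7, -9, 34, -12, 42, 25] -> [42, 34, 25, 7, -9, -12] -> [25, 7, -9, -12] -> [-25, -7, 9, 12] -> [12, 9, -7, -25] -> [-7, -25] -> 2
  [-12, -27, -9, 8, -37, -45, 40, 25, -47, -28] -> [40, 25, 8, -9, -12, -27, -28, -37, -45, -47] -> [8, -9, -12, -27, -28, -37, -45, -47] -> [-8, 9, 12, 27, 28, 37, 45, 47] -> [47, 45, 37, 28, 27, 12, 9, -8] -> [37, 28, 27, 12, 9, -8] -> 6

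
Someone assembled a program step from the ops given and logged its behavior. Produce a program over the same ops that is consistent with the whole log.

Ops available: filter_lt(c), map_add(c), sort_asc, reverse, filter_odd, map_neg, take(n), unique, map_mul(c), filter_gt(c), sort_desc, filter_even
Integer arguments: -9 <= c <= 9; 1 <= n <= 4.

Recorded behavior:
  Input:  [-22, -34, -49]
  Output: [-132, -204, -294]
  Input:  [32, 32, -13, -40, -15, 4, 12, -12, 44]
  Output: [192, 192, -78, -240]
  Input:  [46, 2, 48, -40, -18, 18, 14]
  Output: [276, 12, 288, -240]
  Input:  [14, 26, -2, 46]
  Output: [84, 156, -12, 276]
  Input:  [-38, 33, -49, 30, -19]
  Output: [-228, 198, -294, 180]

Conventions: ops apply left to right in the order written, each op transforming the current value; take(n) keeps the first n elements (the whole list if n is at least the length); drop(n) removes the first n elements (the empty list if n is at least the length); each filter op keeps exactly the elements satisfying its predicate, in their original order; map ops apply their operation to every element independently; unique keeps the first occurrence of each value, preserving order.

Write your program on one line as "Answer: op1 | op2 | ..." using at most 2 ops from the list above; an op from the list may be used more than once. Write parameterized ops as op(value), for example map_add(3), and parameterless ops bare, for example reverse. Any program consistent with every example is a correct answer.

map_mul(6) | take(4)

Check, running the answer program on each example:
  [-22, -34, -49] -> [-132, -204, -294] -> [-132, -204, -294]
  [32, 32, -13, -40, -15, 4, 12, -12, 44] -> [192, 192, -78, -240, -90, 24, 72, -72, 264] -> [192, 192, -78, -240]
  [46, 2, 48, -40, -18, 18, 14] -> [276, 12, 288, -240, -108, 108, 84] -> [276, 12, 288, -240]
  [14, 26, -2, 46] -> [84, 156, -12, 276] -> [84, 156, -12, 276]
  [-38, 33, -49, 30, -19] -> [-228, 198, -294, 180, -114] -> [-228, 198, -294, 180]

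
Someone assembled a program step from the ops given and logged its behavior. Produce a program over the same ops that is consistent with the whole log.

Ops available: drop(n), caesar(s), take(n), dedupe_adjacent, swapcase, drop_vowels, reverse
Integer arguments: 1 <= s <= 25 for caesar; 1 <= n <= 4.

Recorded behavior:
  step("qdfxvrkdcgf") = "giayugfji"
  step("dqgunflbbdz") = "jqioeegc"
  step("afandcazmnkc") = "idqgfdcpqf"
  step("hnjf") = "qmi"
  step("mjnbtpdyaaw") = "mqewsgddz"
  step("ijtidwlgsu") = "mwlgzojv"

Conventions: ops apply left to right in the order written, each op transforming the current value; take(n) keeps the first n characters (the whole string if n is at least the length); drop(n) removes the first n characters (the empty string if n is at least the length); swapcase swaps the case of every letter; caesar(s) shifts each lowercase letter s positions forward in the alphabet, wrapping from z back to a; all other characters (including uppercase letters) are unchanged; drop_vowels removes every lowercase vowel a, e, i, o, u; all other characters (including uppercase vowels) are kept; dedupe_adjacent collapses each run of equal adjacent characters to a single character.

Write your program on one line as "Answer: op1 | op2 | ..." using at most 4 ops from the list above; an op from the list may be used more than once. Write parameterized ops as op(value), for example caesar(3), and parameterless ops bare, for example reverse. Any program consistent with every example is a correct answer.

caesar(10) | drop(1) | drop_vowels | caesar(19)

Check, running the answer program on each example:
  "qdfxvrkdcgf" -> "anphfbunmqp" -> "nphfbunmqp" -> "nphfbnmqp" -> "giayugfji"
  "dqgunflbbdz" -> "naqexpvllnj" -> "aqexpvllnj" -> "qxpvllnj" -> "jqioeegc"
  "afandcazmnkc" -> "kpkxnmkjwxum" -> "pkxnmkjwxum" -> "pkxnmkjwxm" -> "idqgfdcpqf"
  "hnjf" -> "rxtp" -> "xtp" -> "xtp" -> "qmi"
  "mjnbtpdyaaw" -> "wtxldznikkg" -> "txldznikkg" -> "txldznkkg" -> "mqewsgddz"
  "ijtidwlgsu" -> "stdsngvqce" -> "tdsngvqce" -> "tdsngvqc" -> "mwlgzojv"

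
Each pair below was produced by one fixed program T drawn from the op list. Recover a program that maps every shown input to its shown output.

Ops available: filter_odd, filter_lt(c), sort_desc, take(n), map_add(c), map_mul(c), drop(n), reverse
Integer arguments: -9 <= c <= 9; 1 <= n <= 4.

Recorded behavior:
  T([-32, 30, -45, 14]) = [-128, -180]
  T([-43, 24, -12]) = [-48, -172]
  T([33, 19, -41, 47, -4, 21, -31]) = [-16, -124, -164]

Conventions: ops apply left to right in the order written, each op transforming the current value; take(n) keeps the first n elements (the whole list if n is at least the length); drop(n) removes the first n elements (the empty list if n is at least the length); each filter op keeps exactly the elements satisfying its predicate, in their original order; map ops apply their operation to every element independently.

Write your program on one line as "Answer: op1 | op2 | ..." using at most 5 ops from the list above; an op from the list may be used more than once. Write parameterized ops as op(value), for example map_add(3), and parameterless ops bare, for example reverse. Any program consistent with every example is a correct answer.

sort_desc | map_mul(4) | drop(1) | filter_lt(1)

Check, running the answer program on each example:
  [-32, 30, -45, 14] -> [30, 14, -32, -45] -> [120, 56, -128, -180] -> [56, -128, -180] -> [-128, -180]
  [-43, 24, -12] -> [24, -12, -43] -> [96, -48, -172] -> [-48, -172] -> [-48, -172]
  [33, 19, -41, 47, -4, 21, -31] -> [47, 33, 21, 19, -4, -31, -41] -> [188, 132, 84, 76, -16, -124, -164] -> [132, 84, 76, -16, -124, -164] -> [-16, -124, -164]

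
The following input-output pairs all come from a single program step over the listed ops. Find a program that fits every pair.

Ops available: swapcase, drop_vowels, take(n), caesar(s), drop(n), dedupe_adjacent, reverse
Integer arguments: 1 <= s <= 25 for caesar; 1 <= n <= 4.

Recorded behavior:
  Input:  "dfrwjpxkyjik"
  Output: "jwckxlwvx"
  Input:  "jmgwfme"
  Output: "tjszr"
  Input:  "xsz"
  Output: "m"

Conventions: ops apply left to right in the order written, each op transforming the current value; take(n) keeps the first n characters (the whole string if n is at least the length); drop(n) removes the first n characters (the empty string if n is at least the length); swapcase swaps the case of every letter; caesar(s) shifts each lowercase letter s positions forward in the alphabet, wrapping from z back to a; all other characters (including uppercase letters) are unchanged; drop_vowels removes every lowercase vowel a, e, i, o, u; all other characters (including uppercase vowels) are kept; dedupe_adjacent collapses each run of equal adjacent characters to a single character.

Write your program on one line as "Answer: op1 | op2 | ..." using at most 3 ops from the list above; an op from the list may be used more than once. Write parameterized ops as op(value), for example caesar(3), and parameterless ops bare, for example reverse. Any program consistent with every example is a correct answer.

drop(2) | caesar(13) | drop_vowels

Check, running the answer program on each example:
  "dfrwjpxkyjik" -> "rwjpxkyjik" -> "ejwckxlwvx" -> "jwckxlwvx"
  "jmgwfme" -> "gwfme" -> "tjszr" -> "tjszr"
  "xsz" -> "z" -> "m" -> "m"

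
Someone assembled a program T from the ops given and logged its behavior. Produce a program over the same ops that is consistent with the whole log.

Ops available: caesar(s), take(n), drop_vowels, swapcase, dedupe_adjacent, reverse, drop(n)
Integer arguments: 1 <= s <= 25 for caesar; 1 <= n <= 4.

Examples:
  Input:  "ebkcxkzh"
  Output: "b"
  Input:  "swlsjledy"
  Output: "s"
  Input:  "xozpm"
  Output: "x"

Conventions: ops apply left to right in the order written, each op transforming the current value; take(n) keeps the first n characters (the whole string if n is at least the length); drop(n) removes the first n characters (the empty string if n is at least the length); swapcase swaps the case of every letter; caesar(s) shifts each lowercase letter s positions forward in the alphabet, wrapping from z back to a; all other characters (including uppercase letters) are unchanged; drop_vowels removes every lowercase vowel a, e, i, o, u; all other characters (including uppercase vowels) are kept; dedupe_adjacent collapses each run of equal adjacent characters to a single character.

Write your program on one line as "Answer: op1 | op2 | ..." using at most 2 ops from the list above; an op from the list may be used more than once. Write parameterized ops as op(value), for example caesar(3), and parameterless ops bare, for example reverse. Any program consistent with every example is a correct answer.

drop_vowels | take(1)

Check, running the answer program on each example:
  "ebkcxkzh" -> "bkcxkzh" -> "b"
  "swlsjledy" -> "swlsjldy" -> "s"
  "xozpm" -> "xzpm" -> "x"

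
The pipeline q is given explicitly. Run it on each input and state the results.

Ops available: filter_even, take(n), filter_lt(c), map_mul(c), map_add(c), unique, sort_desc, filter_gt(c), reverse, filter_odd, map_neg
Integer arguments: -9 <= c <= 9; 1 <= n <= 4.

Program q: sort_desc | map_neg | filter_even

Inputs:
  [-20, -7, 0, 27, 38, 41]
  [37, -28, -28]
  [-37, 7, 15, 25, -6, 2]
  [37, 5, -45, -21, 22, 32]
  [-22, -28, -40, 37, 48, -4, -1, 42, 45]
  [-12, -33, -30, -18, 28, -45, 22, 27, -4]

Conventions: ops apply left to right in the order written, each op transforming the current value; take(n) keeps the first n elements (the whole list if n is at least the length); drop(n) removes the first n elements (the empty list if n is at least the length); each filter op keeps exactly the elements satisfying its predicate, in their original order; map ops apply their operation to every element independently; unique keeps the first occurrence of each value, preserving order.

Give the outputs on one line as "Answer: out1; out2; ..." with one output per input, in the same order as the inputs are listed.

[-38, 0, 20]; [28, 28]; [-2, 6]; [-32, -22]; [-48, -42, 4, 22, 28, 40]; [-28, -22, 4, 12, 18, 30]

Execution, op by op:
  [-20, -7, 0, 27, 38, 41] -> [41, 38, 27, 0, -7, -20] -> [-41, -38, -27, 0, 7, 20] -> [-38, 0, 20]
  [37, -28, -28] -> [37, -28, -28] -> [-37, 28, 28] -> [28, 28]
  [-37, 7, 15, 25, -6, 2] -> [25, 15, 7, 2, -6, -37] -> [-25, -15, -7, -2, 6, 37] -> [-2, 6]
  [37, 5, -45, -21, 22, 32] -> [37, 32, 22, 5, -21, -45] -> [-37, -32, -22, -5, 21, 45] -> [-32, -22]
  [-22, -28, -40, 37, 48, -4, -1, 42, 45] -> [48, 45, 42, 37, -1, -4, -22, -28, -40] -> [-48, -45, -42, -37, 1, 4, 22, 28, 40] -> [-48, -42, 4, 22, 28, 40]
  [-12, -33, -30, -18, 28, -45, 22, 27, -4] -> [28, 27, 22, -4, -12, -18, -30, -33, -45] -> [-28, -27, -22, 4, 12, 18, 30, 33, 45] -> [-28, -22, 4, 12, 18, 30]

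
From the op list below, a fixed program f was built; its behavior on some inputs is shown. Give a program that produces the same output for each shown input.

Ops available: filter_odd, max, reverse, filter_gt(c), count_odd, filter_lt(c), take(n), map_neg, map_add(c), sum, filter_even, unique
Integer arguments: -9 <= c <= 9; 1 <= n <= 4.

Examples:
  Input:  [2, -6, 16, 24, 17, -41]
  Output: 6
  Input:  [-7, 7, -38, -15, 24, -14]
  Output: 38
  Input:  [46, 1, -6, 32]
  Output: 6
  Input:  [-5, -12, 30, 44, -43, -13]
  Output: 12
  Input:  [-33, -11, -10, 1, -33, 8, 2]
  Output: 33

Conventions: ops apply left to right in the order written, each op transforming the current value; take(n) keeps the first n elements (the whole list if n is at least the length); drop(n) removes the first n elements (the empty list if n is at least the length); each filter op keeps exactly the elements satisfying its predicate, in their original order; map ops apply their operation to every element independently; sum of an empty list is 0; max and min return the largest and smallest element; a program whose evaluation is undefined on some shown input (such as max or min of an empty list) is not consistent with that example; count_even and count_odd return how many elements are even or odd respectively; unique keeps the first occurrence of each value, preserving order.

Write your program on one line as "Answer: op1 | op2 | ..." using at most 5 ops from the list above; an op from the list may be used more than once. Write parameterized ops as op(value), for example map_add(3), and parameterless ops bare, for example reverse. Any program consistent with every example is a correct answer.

unique | map_neg | take(4) | max

Check, running the answer program on each example:
  [2, -6, 16, 24, 17, -41] -> [2, -6, 16, 24, 17, -41] -> [-2, 6, -16, -24, -17, 41] -> [-2, 6, -16, -24] -> 6
  [-7, 7, -38, -15, 24, -14] -> [-7, 7, -38, -15, 24, -14] -> [7, -7, 38, 15, -24, 14] -> [7, -7, 38, 15] -> 38
  [46, 1, -6, 32] -> [46, 1, -6, 32] -> [-46, -1, 6, -32] -> [-46, -1, 6, -32] -> 6
  [-5, -12, 30, 44, -43, -13] -> [-5, -12, 30, 44, -43, -13] -> [5, 12, -30, -44, 43, 13] -> [5, 12, -30, -44] -> 12
  [-33, -11, -10, 1, -33, 8, 2] -> [-33, -11, -10, 1, 8, 2] -> [33, 11, 10, -1, -8, -2] -> [33, 11, 10, -1] -> 33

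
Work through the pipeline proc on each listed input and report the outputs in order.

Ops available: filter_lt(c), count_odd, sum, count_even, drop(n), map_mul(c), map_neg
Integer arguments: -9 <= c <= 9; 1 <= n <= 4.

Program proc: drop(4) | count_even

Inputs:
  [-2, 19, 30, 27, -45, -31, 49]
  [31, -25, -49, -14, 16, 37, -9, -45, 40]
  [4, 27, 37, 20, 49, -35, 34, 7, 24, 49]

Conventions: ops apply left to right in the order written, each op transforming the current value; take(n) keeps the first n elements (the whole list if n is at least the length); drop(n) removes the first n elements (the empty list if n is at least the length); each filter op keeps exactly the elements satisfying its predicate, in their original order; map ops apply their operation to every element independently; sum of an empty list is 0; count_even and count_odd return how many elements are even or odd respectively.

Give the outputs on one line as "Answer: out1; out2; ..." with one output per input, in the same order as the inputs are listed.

0; 2; 2

Execution, op by op:
  [-2, 19, 30, 27, -45, -31, 49] -> [-45, -31, 49] -> 0
  [31, -25, -49, -14, 16, 37, -9, -45, 40] -> [16, 37, -9, -45, 40] -> 2
  [4, 27, 37, 20, 49, -35, 34, 7, 24, 49] -> [49, -35, 34, 7, 24, 49] -> 2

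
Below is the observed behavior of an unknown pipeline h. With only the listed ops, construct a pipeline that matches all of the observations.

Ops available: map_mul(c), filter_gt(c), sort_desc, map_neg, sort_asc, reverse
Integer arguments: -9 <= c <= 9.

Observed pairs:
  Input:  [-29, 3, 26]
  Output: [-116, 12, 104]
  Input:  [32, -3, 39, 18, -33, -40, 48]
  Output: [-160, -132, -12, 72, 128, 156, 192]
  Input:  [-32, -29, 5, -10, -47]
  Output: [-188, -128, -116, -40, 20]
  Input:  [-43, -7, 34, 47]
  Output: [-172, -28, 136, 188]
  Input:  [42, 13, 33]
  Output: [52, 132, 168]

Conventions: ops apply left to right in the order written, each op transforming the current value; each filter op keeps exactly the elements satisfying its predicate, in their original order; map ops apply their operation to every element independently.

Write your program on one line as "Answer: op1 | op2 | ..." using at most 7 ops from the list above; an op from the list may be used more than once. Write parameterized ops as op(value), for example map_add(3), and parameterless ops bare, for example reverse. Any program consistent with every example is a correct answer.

reverse | map_mul(-1) | map_mul(4) | map_neg | sort_desc | sort_asc

Check, running the answer program on each example:
  [-29, 3, 26] -> [26, 3, -29] -> [-26, -3, 29] -> [-104, -12, 116] -> [104, 12, -116] -> [104, 12, -116] -> [-116, 12, 104]
  [32, -3, 39, 18, -33, -40, 48] -> [48, -40, -33, 18, 39, -3, 32] -> [-48, 40, 33, -18, -39, 3, -32] -> [-192, 160, 132, -72, -156, 12, -128] -> [192, -160, -132, 72, 156, -12, 128] -> [192, 156, 128, 72, -12, -132, -160] -> [-160, -132, -12, 72, 128, 156, 192]
  [-32, -29, 5, -10, -47] -> [-47, -10, 5, -29, -32] -> [47, 10, -5, 29, 32] -> [188, 40, -20, 116, 128] -> [-188, -40, 20, -116, -128] -> [20, -40, -116, -128, -188] -> [-188, -128, -116, -40, 20]
  [-43, -7, 34, 47] -> [47, 34, -7, -43] -> [-47, -34, 7, 43] -> [-188, -136, 28, 172] -> [188, 136, -28, -172] -> [188, 136, -28, -172] -> [-172, -28, 136, 188]
  [42, 13, 33] -> [33, 13, 42] -> [-33, -13, -42] -> [-132, -52, -168] -> [132, 52, 168] -> [168, 132, 52] -> [52, 132, 168]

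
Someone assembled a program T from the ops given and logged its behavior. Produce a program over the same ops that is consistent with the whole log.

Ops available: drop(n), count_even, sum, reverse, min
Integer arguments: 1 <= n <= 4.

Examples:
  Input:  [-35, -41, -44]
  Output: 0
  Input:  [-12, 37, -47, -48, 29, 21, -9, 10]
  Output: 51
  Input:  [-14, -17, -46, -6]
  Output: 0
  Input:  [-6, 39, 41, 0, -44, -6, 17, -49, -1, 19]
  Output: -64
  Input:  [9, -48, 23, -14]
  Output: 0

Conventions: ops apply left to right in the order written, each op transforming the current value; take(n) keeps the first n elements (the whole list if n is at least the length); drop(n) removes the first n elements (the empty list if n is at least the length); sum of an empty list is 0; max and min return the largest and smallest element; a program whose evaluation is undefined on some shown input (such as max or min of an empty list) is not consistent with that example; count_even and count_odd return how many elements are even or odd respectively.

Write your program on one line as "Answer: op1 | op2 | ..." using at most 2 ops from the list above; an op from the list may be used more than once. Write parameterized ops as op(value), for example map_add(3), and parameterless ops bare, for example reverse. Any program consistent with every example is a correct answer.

drop(4) | sum

Check, running the answer program on each example:
  [-35, -41, -44] -> [] -> 0
  [-12, 37, -47, -48, 29, 21, -9, 10] -> [29, 21, -9, 10] -> 51
  [-14, -17, -46, -6] -> [] -> 0
  [-6, 39, 41, 0, -44, -6, 17, -49, -1, 19] -> [-44, -6, 17, -49, -1, 19] -> -64
  [9, -48, 23, -14] -> [] -> 0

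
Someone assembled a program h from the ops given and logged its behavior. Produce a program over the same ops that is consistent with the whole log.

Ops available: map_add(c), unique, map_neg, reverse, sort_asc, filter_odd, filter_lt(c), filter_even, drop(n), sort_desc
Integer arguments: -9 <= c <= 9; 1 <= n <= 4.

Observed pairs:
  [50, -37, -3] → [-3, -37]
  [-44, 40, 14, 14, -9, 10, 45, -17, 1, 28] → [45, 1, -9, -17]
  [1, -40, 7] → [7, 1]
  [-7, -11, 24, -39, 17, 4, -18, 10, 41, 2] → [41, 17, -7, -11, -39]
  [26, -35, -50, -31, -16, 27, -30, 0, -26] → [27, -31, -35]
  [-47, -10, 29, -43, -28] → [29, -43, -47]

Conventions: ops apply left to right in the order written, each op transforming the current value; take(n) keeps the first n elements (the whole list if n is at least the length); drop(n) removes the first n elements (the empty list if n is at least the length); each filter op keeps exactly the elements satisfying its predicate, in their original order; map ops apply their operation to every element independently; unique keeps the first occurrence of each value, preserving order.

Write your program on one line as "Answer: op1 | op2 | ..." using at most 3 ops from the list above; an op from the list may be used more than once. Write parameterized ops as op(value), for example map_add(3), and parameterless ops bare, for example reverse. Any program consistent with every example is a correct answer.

unique | filter_odd | sort_desc

Check, running the answer program on each example:
  [50, -37, -3] -> [50, -37, -3] -> [-37, -3] -> [-3, -37]
  [-44, 40, 14, 14, -9, 10, 45, -17, 1, 28] -> [-44, 40, 14, -9, 10, 45, -17, 1, 28] -> [-9, 45, -17, 1] -> [45, 1, -9, -17]
  [1, -40, 7] -> [1, -40, 7] -> [1, 7] -> [7, 1]
  [-7, -11, 24, -39, 17, 4, -18, 10, 41, 2] -> [-7, -11, 24, -39, 17, 4, -18, 10, 41, 2] -> [-7, -11, -39, 17, 41] -> [41, 17, -7, -11, -39]
  [26, -35, -50, -31, -16, 27, -30, 0, -26] -> [26, -35, -50, -31, -16, 27, -30, 0, -26] -> [-35, -31, 27] -> [27, -31, -35]
  [-47, -10, 29, -43, -28] -> [-47, -10, 29, -43, -28] -> [-47, 29, -43] -> [29, -43, -47]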